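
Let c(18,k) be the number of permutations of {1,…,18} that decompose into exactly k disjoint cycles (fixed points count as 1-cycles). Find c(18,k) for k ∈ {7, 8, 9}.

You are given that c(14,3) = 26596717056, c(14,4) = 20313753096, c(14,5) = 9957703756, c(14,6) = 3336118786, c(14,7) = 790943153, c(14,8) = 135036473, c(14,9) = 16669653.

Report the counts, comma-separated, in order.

110228466184200, 24871845297936, 4308105301929

i=15: T(15,4)=26596717056+14·20313753096=310989260400 | T(15,5)=20313753096+14·9957703756=159721605680 | T(15,6)=9957703756+14·3336118786=56663366760 | T(15,7)=3336118786+14·790943153=14409322928 | T(15,8)=790943153+14·135036473=2681453775 | T(15,9)=135036473+14·16669653=368411615
i=16: T(16,5)=310989260400+15·159721605680=2706813345600 | T(16,6)=159721605680+15·56663366760=1009672107080 | T(16,7)=56663366760+15·14409322928=272803210680 | T(16,8)=14409322928+15·2681453775=54631129553 | T(16,9)=2681453775+15·368411615=8207628000
i=17: T(17,6)=2706813345600+16·1009672107080=18861567058880 | T(17,7)=1009672107080+16·272803210680=5374523477960 | T(17,8)=272803210680+16·54631129553=1146901283528 | T(17,9)=54631129553+16·8207628000=185953177553
i=18: T(18,7)=18861567058880+17·5374523477960=110228466184200 | T(18,8)=5374523477960+17·1146901283528=24871845297936 | T(18,9)=1146901283528+17·185953177553=4308105301929
Read c(18,7) = 110228466184200, c(18,8) = 24871845297936, c(18,9) = 4308105301929.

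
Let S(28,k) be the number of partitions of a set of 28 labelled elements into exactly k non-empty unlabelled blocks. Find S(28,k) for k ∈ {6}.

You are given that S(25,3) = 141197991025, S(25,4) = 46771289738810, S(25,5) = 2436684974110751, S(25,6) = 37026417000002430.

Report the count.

8220146115188676396

i=26: T(26,4)=141197991025+4·46771289738810=187226356946265 | T(26,5)=46771289738810+5·2436684974110751=12230196160292565 | T(26,6)=2436684974110751+6·37026417000002430=224595186974125331
i=27: T(27,5)=187226356946265+5·12230196160292565=61338207158409090 | T(27,6)=12230196160292565+6·224595186974125331=1359801318005044551
i=28: T(28,6)=61338207158409090+6·1359801318005044551=8220146115188676396
Read S(28,6) = 8220146115188676396.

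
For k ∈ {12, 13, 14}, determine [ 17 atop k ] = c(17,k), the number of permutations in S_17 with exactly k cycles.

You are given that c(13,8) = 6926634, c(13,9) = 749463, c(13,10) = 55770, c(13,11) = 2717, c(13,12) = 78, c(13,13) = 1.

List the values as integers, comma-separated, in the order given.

156952432, 8394022, 323680

@14  (14,9):749463·13+6926634→16669653, (14,10):55770·13+749463→1474473, (14,11):2717·13+55770→91091, (14,12):78·13+2717→3731, (14,13):1·13+78→91, (14,14):0·13+1→1
@15  (15,10):1474473·14+16669653→37312275, (15,11):91091·14+1474473→2749747, (15,12):3731·14+91091→143325, (15,13):91·14+3731→5005, (15,14):1·14+91→105
@16  (16,11):2749747·15+37312275→78558480, (16,12):143325·15+2749747→4899622, (16,13):5005·15+143325→218400, (16,14):105·15+5005→6580
@17  (17,12):4899622·16+78558480→156952432, (17,13):218400·16+4899622→8394022, (17,14):6580·16+218400→323680
Read c(17,12) = 156952432, c(17,13) = 8394022, c(17,14) = 323680.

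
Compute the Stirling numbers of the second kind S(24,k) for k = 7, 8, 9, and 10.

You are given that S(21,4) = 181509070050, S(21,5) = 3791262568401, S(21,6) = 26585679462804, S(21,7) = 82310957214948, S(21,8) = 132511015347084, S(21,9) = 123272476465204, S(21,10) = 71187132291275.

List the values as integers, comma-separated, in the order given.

31677463851804540, 82318282158320505, 120622574326072500, 108254081784931500

[22] T[22,5]:5*3791262568401+181509070050=19137821912055 · T[22,6]:6*26585679462804+3791262568401=163305339345225 · T[22,7]:7*82310957214948+26585679462804=602762379967440 · T[22,8]:8*132511015347084+82310957214948=1142399079991620 · T[22,9]:9*123272476465204+132511015347084=1241963303533920 · T[22,10]:10*71187132291275+123272476465204=835143799377954
[23] T[23,6]:6*163305339345225+19137821912055=998969857983405 · T[23,7]:7*602762379967440+163305339345225=4382641999117305 · T[23,8]:8*1142399079991620+602762379967440=9741955019900400 · T[23,9]:9*1241963303533920+1142399079991620=12320068811796900 · T[23,10]:10*835143799377954+1241963303533920=9593401297313460
[24] T[24,7]:7*4382641999117305+998969857983405=31677463851804540 · T[24,8]:8*9741955019900400+4382641999117305=82318282158320505 · T[24,9]:9*12320068811796900+9741955019900400=120622574326072500 · T[24,10]:10*9593401297313460+12320068811796900=108254081784931500
Read S(24,7) = 31677463851804540, S(24,8) = 82318282158320505, S(24,9) = 120622574326072500, S(24,10) = 108254081784931500.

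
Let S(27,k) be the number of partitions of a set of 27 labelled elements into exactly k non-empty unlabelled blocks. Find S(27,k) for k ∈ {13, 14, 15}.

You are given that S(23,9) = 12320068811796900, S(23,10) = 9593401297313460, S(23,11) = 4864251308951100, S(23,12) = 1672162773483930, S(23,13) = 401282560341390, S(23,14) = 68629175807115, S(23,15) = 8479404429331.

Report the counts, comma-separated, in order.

29206898819153109600, 8541149231801585700, 1834634071262848260

row 24: T[24][10]=10·9593401297313460+12320068811796900=108254081784931500  T[24][11]=11·4864251308951100+9593401297313460=63100165695775560  T[24][12]=12·1672162773483930+4864251308951100=24930204590758260  T[24][13]=13·401282560341390+1672162773483930=6888836057922000  T[24][14]=14·68629175807115+401282560341390=1362091021641000  T[24][15]=15·8479404429331+68629175807115=195820242247080
row 25: T[25][11]=11·63100165695775560+108254081784931500=802355904438462660  T[25][12]=12·24930204590758260+63100165695775560=362262620784874680  T[25][13]=13·6888836057922000+24930204590758260=114485073343744260  T[25][14]=14·1362091021641000+6888836057922000=25958110360896000  T[25][15]=15·195820242247080+1362091021641000=4299394655347200
row 26: T[26][12]=12·362262620784874680+802355904438462660=5149507353856958820  T[26][13]=13·114485073343744260+362262620784874680=1850568574253550060  T[26][14]=14·25958110360896000+114485073343744260=477898618396288260  T[26][15]=15·4299394655347200+25958110360896000=90449030191104000
row 27: T[27][13]=13·1850568574253550060+5149507353856958820=29206898819153109600  T[27][14]=14·477898618396288260+1850568574253550060=8541149231801585700  T[27][15]=15·90449030191104000+477898618396288260=1834634071262848260
Read S(27,13) = 29206898819153109600, S(27,14) = 8541149231801585700, S(27,15) = 1834634071262848260.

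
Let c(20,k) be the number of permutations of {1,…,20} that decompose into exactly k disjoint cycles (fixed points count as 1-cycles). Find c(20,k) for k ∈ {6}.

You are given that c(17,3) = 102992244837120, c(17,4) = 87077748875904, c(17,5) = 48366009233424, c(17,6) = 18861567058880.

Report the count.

161429736530118960

[18] T[18,4]:17*87077748875904+102992244837120=1583313975727488 · T[18,5]:17*48366009233424+87077748875904=909299905844112 · T[18,6]:17*18861567058880+48366009233424=369012649234384
[19] T[19,5]:18*909299905844112+1583313975727488=17950712280921504 · T[19,6]:18*369012649234384+909299905844112=7551527592063024
[20] T[20,6]:19*7551527592063024+17950712280921504=161429736530118960
Read c(20,6) = 161429736530118960.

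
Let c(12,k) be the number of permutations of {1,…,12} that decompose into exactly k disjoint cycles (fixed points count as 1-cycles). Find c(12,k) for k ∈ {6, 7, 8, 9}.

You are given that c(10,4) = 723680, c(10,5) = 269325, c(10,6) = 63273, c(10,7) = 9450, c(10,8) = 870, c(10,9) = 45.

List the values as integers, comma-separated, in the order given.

i=11: T(11,5)=723680+10·269325=3416930 | T(11,6)=269325+10·63273=902055 | T(11,7)=63273+10·9450=157773 | T(11,8)=9450+10·870=18150 | T(11,9)=870+10·45=1320
i=12: T(12,6)=3416930+11·902055=13339535 | T(12,7)=902055+11·157773=2637558 | T(12,8)=157773+11·18150=357423 | T(12,9)=18150+11·1320=32670
Read c(12,6) = 13339535, c(12,7) = 2637558, c(12,8) = 357423, c(12,9) = 32670.

13339535, 2637558, 357423, 32670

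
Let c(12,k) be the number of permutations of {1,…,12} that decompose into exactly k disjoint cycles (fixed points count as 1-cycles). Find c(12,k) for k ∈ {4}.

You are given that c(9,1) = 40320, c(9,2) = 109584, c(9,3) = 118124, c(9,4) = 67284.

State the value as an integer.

105258076

r10: T_10,2=9×109584+40320=1026576; T_10,3=9×118124+109584=1172700; T_10,4=9×67284+118124=723680
r11: T_11,3=10×1172700+1026576=12753576; T_11,4=10×723680+1172700=8409500
r12: T_12,4=11×8409500+12753576=105258076
Read c(12,4) = 105258076.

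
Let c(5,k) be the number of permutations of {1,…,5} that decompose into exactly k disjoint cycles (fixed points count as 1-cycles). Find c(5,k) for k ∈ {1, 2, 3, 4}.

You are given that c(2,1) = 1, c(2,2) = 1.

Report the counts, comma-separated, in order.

@3  (3,1):1·2+0→2, (3,2):1·2+1→3, (3,3):0·2+1→1
@4  (4,1):2·3+0→6, (4,2):3·3+2→11, (4,3):1·3+3→6, (4,4):0·3+1→1
@5  (5,1):6·4+0→24, (5,2):11·4+6→50, (5,3):6·4+11→35, (5,4):1·4+6→10
Read c(5,1) = 24, c(5,2) = 50, c(5,3) = 35, c(5,4) = 10.

24, 50, 35, 10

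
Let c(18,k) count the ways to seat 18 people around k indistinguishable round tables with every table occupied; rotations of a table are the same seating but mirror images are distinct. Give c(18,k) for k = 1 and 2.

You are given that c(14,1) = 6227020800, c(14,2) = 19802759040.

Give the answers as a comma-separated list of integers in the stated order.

i=15: T(15,1)=0+14·6227020800=87178291200 | T(15,2)=6227020800+14·19802759040=283465647360
i=16: T(16,1)=0+15·87178291200=1307674368000 | T(16,2)=87178291200+15·283465647360=4339163001600
i=17: T(17,1)=0+16·1307674368000=20922789888000 | T(17,2)=1307674368000+16·4339163001600=70734282393600
i=18: T(18,1)=0+17·20922789888000=355687428096000 | T(18,2)=20922789888000+17·70734282393600=1223405590579200
Read c(18,1) = 355687428096000, c(18,2) = 1223405590579200.

355687428096000, 1223405590579200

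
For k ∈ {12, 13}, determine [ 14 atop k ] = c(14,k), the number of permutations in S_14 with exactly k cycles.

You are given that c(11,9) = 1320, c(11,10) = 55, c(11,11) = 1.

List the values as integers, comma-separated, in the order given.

i=12: T(12,10)=1320+11·55=1925 | T(12,11)=55+11·1=66 | T(12,12)=1+11·0=1
i=13: T(13,11)=1925+12·66=2717 | T(13,12)=66+12·1=78 | T(13,13)=1+12·0=1
i=14: T(14,12)=2717+13·78=3731 | T(14,13)=78+13·1=91
Read c(14,12) = 3731, c(14,13) = 91.

3731, 91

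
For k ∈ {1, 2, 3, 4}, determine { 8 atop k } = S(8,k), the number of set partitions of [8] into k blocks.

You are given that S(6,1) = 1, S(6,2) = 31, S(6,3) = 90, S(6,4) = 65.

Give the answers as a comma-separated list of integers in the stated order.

@7  (7,1):1·1+0→1, (7,2):31·2+1→63, (7,3):90·3+31→301, (7,4):65·4+90→350
@8  (8,1):1·1+0→1, (8,2):63·2+1→127, (8,3):301·3+63→966, (8,4):350·4+301→1701
Read S(8,1) = 1, S(8,2) = 127, S(8,3) = 966, S(8,4) = 1701.

1, 127, 966, 1701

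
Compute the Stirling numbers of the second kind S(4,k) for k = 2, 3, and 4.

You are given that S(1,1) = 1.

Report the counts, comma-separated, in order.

i=2: T(2,1)=0+1·1=1 | T(2,2)=1+2·0=1
i=3: T(3,1)=0+1·1=1 | T(3,2)=1+2·1=3 | T(3,3)=1+3·0=1
i=4: T(4,2)=1+2·3=7 | T(4,3)=3+3·1=6 | T(4,4)=1+4·0=1
Read S(4,2) = 7, S(4,3) = 6, S(4,4) = 1.

7, 6, 1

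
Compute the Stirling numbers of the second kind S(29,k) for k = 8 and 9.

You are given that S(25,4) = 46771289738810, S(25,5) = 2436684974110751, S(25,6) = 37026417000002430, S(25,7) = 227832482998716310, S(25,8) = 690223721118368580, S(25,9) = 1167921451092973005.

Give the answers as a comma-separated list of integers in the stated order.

row 26: T[26][5]=5·2436684974110751+46771289738810=12230196160292565  T[26][6]=6·37026417000002430+2436684974110751=224595186974125331  T[26][7]=7·227832482998716310+37026417000002430=1631853797991016600  T[26][8]=8·690223721118368580+227832482998716310=5749622251945664950  T[26][9]=9·1167921451092973005+690223721118368580=11201516780955125625
row 27: T[27][6]=6·224595186974125331+12230196160292565=1359801318005044551  T[27][7]=7·1631853797991016600+224595186974125331=11647571772911241531  T[27][8]=8·5749622251945664950+1631853797991016600=47628831813556336200  T[27][9]=9·11201516780955125625+5749622251945664950=106563273280541795575
row 28: T[28][7]=7·11647571772911241531+1359801318005044551=82892803728383735268  T[28][8]=8·47628831813556336200+11647571772911241531=392678226281361931131  T[28][9]=9·106563273280541795575+47628831813556336200=1006698291338432496375
row 29: T[29][8]=8·392678226281361931131+82892803728383735268=3224318613979279184316  T[29][9]=9·1006698291338432496375+392678226281361931131=9452962848327254398506
Read S(29,8) = 3224318613979279184316, S(29,9) = 9452962848327254398506.

3224318613979279184316, 9452962848327254398506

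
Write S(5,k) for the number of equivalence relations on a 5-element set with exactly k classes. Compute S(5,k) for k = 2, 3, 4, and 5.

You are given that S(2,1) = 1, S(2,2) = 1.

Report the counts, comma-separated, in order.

15, 25, 10, 1

i=3: T(3,1)=0+1·1=1 | T(3,2)=1+2·1=3 | T(3,3)=1+3·0=1
i=4: T(4,1)=0+1·1=1 | T(4,2)=1+2·3=7 | T(4,3)=3+3·1=6 | T(4,4)=1+4·0=1
i=5: T(5,2)=1+2·7=15 | T(5,3)=7+3·6=25 | T(5,4)=6+4·1=10 | T(5,5)=1+5·0=1
Read S(5,2) = 15, S(5,3) = 25, S(5,4) = 10, S(5,5) = 1.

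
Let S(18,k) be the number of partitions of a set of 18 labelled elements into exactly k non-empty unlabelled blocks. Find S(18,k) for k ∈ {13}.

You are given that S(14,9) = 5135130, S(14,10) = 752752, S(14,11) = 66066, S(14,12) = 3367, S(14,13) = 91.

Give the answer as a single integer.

@15  (15,10):752752·10+5135130→12662650, (15,11):66066·11+752752→1479478, (15,12):3367·12+66066→106470, (15,13):91·13+3367→4550
@16  (16,11):1479478·11+12662650→28936908, (16,12):106470·12+1479478→2757118, (16,13):4550·13+106470→165620
@17  (17,12):2757118·12+28936908→62022324, (17,13):165620·13+2757118→4910178
@18  (18,13):4910178·13+62022324→125854638
Read S(18,13) = 125854638.

125854638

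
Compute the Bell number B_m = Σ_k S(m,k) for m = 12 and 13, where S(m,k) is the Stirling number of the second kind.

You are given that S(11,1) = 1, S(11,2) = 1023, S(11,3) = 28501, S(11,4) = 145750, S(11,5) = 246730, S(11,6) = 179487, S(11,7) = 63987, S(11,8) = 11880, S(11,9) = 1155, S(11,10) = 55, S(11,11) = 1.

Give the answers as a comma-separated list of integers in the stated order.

@12  (12,1):1·1+0→1, (12,2):1023·2+1→2047, (12,3):28501·3+1023→86526, (12,4):145750·4+28501→611501, (12,5):246730·5+145750→1379400, (12,6):179487·6+246730→1323652, (12,7):63987·7+179487→627396, (12,8):11880·8+63987→159027, (12,9):1155·9+11880→22275, (12,10):55·10+1155→1705, (12,11):1·11+55→66, (12,12):0·12+1→1
@13  (13,1):1·1+0→1, (13,2):2047·2+1→4095, (13,3):86526·3+2047→261625, (13,4):611501·4+86526→2532530, (13,5):1379400·5+611501→7508501, (13,6):1323652·6+1379400→9321312, (13,7):627396·7+1323652→5715424, (13,8):159027·8+627396→1899612, (13,9):22275·9+159027→359502, (13,10):1705·10+22275→39325, (13,11):66·11+1705→2431, (13,12):1·12+66→78, (13,13):0·13+1→1
B_12 = ΣS(12,k) = 1+2047+86526+611501+1379400+1323652+627396+159027+22275+1705+66+1 = 4213597
B_13 = ΣS(13,k) = 1+4095+261625+2532530+7508501+9321312+5715424+1899612+359502+39325+2431+78+1 = 27644437

4213597, 27644437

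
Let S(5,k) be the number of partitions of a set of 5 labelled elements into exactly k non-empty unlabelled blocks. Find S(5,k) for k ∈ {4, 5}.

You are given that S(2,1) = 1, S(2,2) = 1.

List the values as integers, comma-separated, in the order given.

row 3: T[3][2]=2·1+1=3  T[3][3]=3·0+1=1
row 4: T[4][3]=3·1+3=6  T[4][4]=4·0+1=1
row 5: T[5][4]=4·1+6=10  T[5][5]=5·0+1=1
Read S(5,4) = 10, S(5,5) = 1.

10, 1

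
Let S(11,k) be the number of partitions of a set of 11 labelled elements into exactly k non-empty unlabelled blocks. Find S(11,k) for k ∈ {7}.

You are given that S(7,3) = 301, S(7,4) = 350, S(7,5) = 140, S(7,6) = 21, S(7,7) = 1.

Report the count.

63987

i=8: T(8,4)=301+4·350=1701 | T(8,5)=350+5·140=1050 | T(8,6)=140+6·21=266 | T(8,7)=21+7·1=28
i=9: T(9,5)=1701+5·1050=6951 | T(9,6)=1050+6·266=2646 | T(9,7)=266+7·28=462
i=10: T(10,6)=6951+6·2646=22827 | T(10,7)=2646+7·462=5880
i=11: T(11,7)=22827+7·5880=63987
Read S(11,7) = 63987.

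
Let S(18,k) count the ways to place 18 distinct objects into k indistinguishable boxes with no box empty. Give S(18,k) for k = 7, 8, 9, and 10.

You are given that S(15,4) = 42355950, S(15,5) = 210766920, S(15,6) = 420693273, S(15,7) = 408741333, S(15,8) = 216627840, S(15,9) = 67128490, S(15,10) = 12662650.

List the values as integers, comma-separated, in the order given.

197462483400, 189036065010, 106175395755, 37112163803

[16] T[16,5]:5*210766920+42355950=1096190550 · T[16,6]:6*420693273+210766920=2734926558 · T[16,7]:7*408741333+420693273=3281882604 · T[16,8]:8*216627840+408741333=2141764053 · T[16,9]:9*67128490+216627840=820784250 · T[16,10]:10*12662650+67128490=193754990
[17] T[17,6]:6*2734926558+1096190550=17505749898 · T[17,7]:7*3281882604+2734926558=25708104786 · T[17,8]:8*2141764053+3281882604=20415995028 · T[17,9]:9*820784250+2141764053=9528822303 · T[17,10]:10*193754990+820784250=2758334150
[18] T[18,7]:7*25708104786+17505749898=197462483400 · T[18,8]:8*20415995028+25708104786=189036065010 · T[18,9]:9*9528822303+20415995028=106175395755 · T[18,10]:10*2758334150+9528822303=37112163803
Read S(18,7) = 197462483400, S(18,8) = 189036065010, S(18,9) = 106175395755, S(18,10) = 37112163803.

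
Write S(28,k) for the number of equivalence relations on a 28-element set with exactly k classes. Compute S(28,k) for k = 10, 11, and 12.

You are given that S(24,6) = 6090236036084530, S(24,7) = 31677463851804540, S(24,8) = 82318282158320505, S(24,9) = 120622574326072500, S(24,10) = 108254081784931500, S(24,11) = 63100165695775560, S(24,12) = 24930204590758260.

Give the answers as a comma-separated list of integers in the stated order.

1538533978374777852325, 1501910658871554621690, 985397416171213883565

@25  (25,7):31677463851804540·7+6090236036084530→227832482998716310, (25,8):82318282158320505·8+31677463851804540→690223721118368580, (25,9):120622574326072500·9+82318282158320505→1167921451092973005, (25,10):108254081784931500·10+120622574326072500→1203163392175387500, (25,11):63100165695775560·11+108254081784931500→802355904438462660, (25,12):24930204590758260·12+63100165695775560→362262620784874680
@26  (26,8):690223721118368580·8+227832482998716310→5749622251945664950, (26,9):1167921451092973005·9+690223721118368580→11201516780955125625, (26,10):1203163392175387500·10+1167921451092973005→13199555372846848005, (26,11):802355904438462660·11+1203163392175387500→10029078340998476760, (26,12):362262620784874680·12+802355904438462660→5149507353856958820
@27  (27,9):11201516780955125625·9+5749622251945664950→106563273280541795575, (27,10):13199555372846848005·10+11201516780955125625→143197070509423605675, (27,11):10029078340998476760·11+13199555372846848005→123519417123830092365, (27,12):5149507353856958820·12+10029078340998476760→71823166587281982600
@28  (28,10):143197070509423605675·10+106563273280541795575→1538533978374777852325, (28,11):123519417123830092365·11+143197070509423605675→1501910658871554621690, (28,12):71823166587281982600·12+123519417123830092365→985397416171213883565
Read S(28,10) = 1538533978374777852325, S(28,11) = 1501910658871554621690, S(28,12) = 985397416171213883565.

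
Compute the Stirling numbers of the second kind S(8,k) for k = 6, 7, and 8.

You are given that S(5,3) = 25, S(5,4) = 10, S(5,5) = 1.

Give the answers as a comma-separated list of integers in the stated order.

row 6: T[6][4]=4·10+25=65  T[6][5]=5·1+10=15  T[6][6]=6·0+1=1
row 7: T[7][5]=5·15+65=140  T[7][6]=6·1+15=21  T[7][7]=7·0+1=1
row 8: T[8][6]=6·21+140=266  T[8][7]=7·1+21=28  T[8][8]=8·0+1=1
Read S(8,6) = 266, S(8,7) = 28, S(8,8) = 1.

266, 28, 1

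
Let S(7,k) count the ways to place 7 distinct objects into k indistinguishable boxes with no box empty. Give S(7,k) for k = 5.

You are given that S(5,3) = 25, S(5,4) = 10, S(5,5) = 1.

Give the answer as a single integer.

@6  (6,4):10·4+25→65, (6,5):1·5+10→15
@7  (7,5):15·5+65→140
Read S(7,5) = 140.

140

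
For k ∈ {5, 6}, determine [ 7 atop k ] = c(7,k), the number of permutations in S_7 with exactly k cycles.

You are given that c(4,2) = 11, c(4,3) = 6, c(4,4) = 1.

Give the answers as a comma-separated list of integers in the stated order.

@5  (5,3):6·4+11→35, (5,4):1·4+6→10, (5,5):0·4+1→1
@6  (6,4):10·5+35→85, (6,5):1·5+10→15, (6,6):0·5+1→1
@7  (7,5):15·6+85→175, (7,6):1·6+15→21
Read c(7,5) = 175, c(7,6) = 21.

175, 21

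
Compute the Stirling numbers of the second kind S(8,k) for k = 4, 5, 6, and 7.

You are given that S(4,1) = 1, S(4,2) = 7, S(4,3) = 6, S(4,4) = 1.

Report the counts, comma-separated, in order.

@5  (5,1):1·1+0→1, (5,2):7·2+1→15, (5,3):6·3+7→25, (5,4):1·4+6→10, (5,5):0·5+1→1
@6  (6,2):15·2+1→31, (6,3):25·3+15→90, (6,4):10·4+25→65, (6,5):1·5+10→15, (6,6):0·6+1→1
@7  (7,3):90·3+31→301, (7,4):65·4+90→350, (7,5):15·5+65→140, (7,6):1·6+15→21, (7,7):0·7+1→1
@8  (8,4):350·4+301→1701, (8,5):140·5+350→1050, (8,6):21·6+140→266, (8,7):1·7+21→28
Read S(8,4) = 1701, S(8,5) = 1050, S(8,6) = 266, S(8,7) = 28.

1701, 1050, 266, 28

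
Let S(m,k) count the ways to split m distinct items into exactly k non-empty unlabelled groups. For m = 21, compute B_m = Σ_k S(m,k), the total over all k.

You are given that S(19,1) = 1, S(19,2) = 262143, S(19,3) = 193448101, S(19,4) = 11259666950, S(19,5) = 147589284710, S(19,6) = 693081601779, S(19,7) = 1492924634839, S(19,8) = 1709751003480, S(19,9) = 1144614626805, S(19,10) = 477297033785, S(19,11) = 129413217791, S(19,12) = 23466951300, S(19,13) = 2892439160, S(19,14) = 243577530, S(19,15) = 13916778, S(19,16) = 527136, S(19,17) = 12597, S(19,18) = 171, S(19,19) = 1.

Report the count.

474869816156751

row 20: T[20][1]=1·1+0=1  T[20][2]=2·262143+1=524287  T[20][3]=3·193448101+262143=580606446  T[20][4]=4·11259666950+193448101=45232115901  T[20][5]=5·147589284710+11259666950=749206090500  T[20][6]=6·693081601779+147589284710=4306078895384  T[20][7]=7·1492924634839+693081601779=11143554045652  T[20][8]=8·1709751003480+1492924634839=15170932662679  T[20][9]=9·1144614626805+1709751003480=12011282644725  T[20][10]=10·477297033785+1144614626805=5917584964655  T[20][11]=11·129413217791+477297033785=1900842429486  T[20][12]=12·23466951300+129413217791=411016633391  T[20][13]=13·2892439160+23466951300=61068660380  T[20][14]=14·243577530+2892439160=6302524580  T[20][15]=15·13916778+243577530=452329200  T[20][16]=16·527136+13916778=22350954  T[20][17]=17·12597+527136=741285  T[20][18]=18·171+12597=15675  T[20][19]=19·1+171=190  T[20][20]=20·0+1=1
row 21: T[21][1]=1·1+0=1  T[21][2]=2·524287+1=1048575  T[21][3]=3·580606446+524287=1742343625  T[21][4]=4·45232115901+580606446=181509070050  T[21][5]=5·749206090500+45232115901=3791262568401  T[21][6]=6·4306078895384+749206090500=26585679462804  T[21][7]=7·11143554045652+4306078895384=82310957214948  T[21][8]=8·15170932662679+11143554045652=132511015347084  T[21][9]=9·12011282644725+15170932662679=123272476465204  T[21][10]=10·5917584964655+12011282644725=71187132291275  T[21][11]=11·1900842429486+5917584964655=26826851689001  T[21][12]=12·411016633391+1900842429486=6833042030178  T[21][13]=13·61068660380+411016633391=1204909218331  T[21][14]=14·6302524580+61068660380=149304004500  T[21][15]=15·452329200+6302524580=13087462580  T[21][16]=16·22350954+452329200=809944464  T[21][17]=17·741285+22350954=34952799  T[21][18]=18·15675+741285=1023435  T[21][19]=19·190+15675=19285  T[21][20]=20·1+190=210  T[21][21]=21·0+1=1
B_21 = ΣS(21,k) = 1+1048575+1742343625+181509070050+3791262568401+26585679462804+82310957214948+132511015347084+123272476465204+71187132291275+26826851689001+6833042030178+1204909218331+149304004500+13087462580+809944464+34952799+1023435+19285+210+1 = 474869816156751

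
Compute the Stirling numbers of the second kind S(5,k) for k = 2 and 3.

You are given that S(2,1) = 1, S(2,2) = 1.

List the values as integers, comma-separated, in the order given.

15, 25

r3: T_3,1=1×1+0=1; T_3,2=2×1+1=3; T_3,3=3×0+1=1
r4: T_4,1=1×1+0=1; T_4,2=2×3+1=7; T_4,3=3×1+3=6
r5: T_5,2=2×7+1=15; T_5,3=3×6+7=25
Read S(5,2) = 15, S(5,3) = 25.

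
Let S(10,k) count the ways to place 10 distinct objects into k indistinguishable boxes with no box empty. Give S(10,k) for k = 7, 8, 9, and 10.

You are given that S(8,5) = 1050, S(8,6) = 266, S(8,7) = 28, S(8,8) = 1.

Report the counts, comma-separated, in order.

[9] T[9,6]:6*266+1050=2646 · T[9,7]:7*28+266=462 · T[9,8]:8*1+28=36 · T[9,9]:9*0+1=1
[10] T[10,7]:7*462+2646=5880 · T[10,8]:8*36+462=750 · T[10,9]:9*1+36=45 · T[10,10]:10*0+1=1
Read S(10,7) = 5880, S(10,8) = 750, S(10,9) = 45, S(10,10) = 1.

5880, 750, 45, 1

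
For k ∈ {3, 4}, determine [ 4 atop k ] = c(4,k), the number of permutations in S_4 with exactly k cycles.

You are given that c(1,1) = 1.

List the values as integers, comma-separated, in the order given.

6, 1

i=2: T(2,1)=0+1·1=1 | T(2,2)=1+1·0=1
i=3: T(3,2)=1+2·1=3 | T(3,3)=1+2·0=1
i=4: T(4,3)=3+3·1=6 | T(4,4)=1+3·0=1
Read c(4,3) = 6, c(4,4) = 1.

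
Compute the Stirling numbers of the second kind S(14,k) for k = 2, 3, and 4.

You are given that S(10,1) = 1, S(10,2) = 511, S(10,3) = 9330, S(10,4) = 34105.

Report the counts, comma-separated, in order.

r11: T_11,1=1×1+0=1; T_11,2=2×511+1=1023; T_11,3=3×9330+511=28501; T_11,4=4×34105+9330=145750
r12: T_12,1=1×1+0=1; T_12,2=2×1023+1=2047; T_12,3=3×28501+1023=86526; T_12,4=4×145750+28501=611501
r13: T_13,1=1×1+0=1; T_13,2=2×2047+1=4095; T_13,3=3×86526+2047=261625; T_13,4=4×611501+86526=2532530
r14: T_14,2=2×4095+1=8191; T_14,3=3×261625+4095=788970; T_14,4=4×2532530+261625=10391745
Read S(14,2) = 8191, S(14,3) = 788970, S(14,4) = 10391745.

8191, 788970, 10391745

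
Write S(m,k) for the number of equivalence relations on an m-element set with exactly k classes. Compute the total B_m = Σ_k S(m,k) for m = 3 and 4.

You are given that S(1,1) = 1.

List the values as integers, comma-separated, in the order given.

5, 15

@2  (2,1):1·1+0→1, (2,2):0·2+1→1
@3  (3,1):1·1+0→1, (3,2):1·2+1→3, (3,3):0·3+1→1
@4  (4,1):1·1+0→1, (4,2):3·2+1→7, (4,3):1·3+3→6, (4,4):0·4+1→1
B_3 = ΣS(3,k) = 1+3+1 = 5
B_4 = ΣS(4,k) = 1+7+6+1 = 15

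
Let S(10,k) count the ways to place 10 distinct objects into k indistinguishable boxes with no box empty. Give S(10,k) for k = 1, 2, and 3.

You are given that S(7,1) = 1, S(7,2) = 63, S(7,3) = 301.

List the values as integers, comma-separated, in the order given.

row 8: T[8][1]=1·1+0=1  T[8][2]=2·63+1=127  T[8][3]=3·301+63=966
row 9: T[9][1]=1·1+0=1  T[9][2]=2·127+1=255  T[9][3]=3·966+127=3025
row 10: T[10][1]=1·1+0=1  T[10][2]=2·255+1=511  T[10][3]=3·3025+255=9330
Read S(10,1) = 1, S(10,2) = 511, S(10,3) = 9330.

1, 511, 9330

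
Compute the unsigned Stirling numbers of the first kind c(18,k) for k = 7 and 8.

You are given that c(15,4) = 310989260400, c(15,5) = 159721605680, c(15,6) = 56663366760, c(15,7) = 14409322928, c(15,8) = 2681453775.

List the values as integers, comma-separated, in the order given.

i=16: T(16,5)=310989260400+15·159721605680=2706813345600 | T(16,6)=159721605680+15·56663366760=1009672107080 | T(16,7)=56663366760+15·14409322928=272803210680 | T(16,8)=14409322928+15·2681453775=54631129553
i=17: T(17,6)=2706813345600+16·1009672107080=18861567058880 | T(17,7)=1009672107080+16·272803210680=5374523477960 | T(17,8)=272803210680+16·54631129553=1146901283528
i=18: T(18,7)=18861567058880+17·5374523477960=110228466184200 | T(18,8)=5374523477960+17·1146901283528=24871845297936
Read c(18,7) = 110228466184200, c(18,8) = 24871845297936.

110228466184200, 24871845297936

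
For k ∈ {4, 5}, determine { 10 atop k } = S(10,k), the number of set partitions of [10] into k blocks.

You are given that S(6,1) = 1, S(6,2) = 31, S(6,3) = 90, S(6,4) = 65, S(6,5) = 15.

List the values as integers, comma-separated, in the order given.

r7: T_7,1=1×1+0=1; T_7,2=2×31+1=63; T_7,3=3×90+31=301; T_7,4=4×65+90=350; T_7,5=5×15+65=140
r8: T_8,2=2×63+1=127; T_8,3=3×301+63=966; T_8,4=4×350+301=1701; T_8,5=5×140+350=1050
r9: T_9,3=3×966+127=3025; T_9,4=4×1701+966=7770; T_9,5=5×1050+1701=6951
r10: T_10,4=4×7770+3025=34105; T_10,5=5×6951+7770=42525
Read S(10,4) = 34105, S(10,5) = 42525.

34105, 42525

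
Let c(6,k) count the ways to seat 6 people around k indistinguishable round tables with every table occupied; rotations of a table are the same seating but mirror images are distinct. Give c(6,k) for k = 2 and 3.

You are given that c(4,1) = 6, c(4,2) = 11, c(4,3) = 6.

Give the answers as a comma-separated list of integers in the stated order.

i=5: T(5,1)=0+4·6=24 | T(5,2)=6+4·11=50 | T(5,3)=11+4·6=35
i=6: T(6,2)=24+5·50=274 | T(6,3)=50+5·35=225
Read c(6,2) = 274, c(6,3) = 225.

274, 225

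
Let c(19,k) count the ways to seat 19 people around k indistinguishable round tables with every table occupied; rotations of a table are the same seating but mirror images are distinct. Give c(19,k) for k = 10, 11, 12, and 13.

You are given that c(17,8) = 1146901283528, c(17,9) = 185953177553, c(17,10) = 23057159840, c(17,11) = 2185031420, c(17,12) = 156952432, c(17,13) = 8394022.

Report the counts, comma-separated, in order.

14710753408923, 1661573386473, 147560703732, 10246937272

row 18: T[18][9]=17·185953177553+1146901283528=4308105301929  T[18][10]=17·23057159840+185953177553=577924894833  T[18][11]=17·2185031420+23057159840=60202693980  T[18][12]=17·156952432+2185031420=4853222764  T[18][13]=17·8394022+156952432=299650806
row 19: T[19][10]=18·577924894833+4308105301929=14710753408923  T[19][11]=18·60202693980+577924894833=1661573386473  T[19][12]=18·4853222764+60202693980=147560703732  T[19][13]=18·299650806+4853222764=10246937272
Read c(19,10) = 14710753408923, c(19,11) = 1661573386473, c(19,12) = 147560703732, c(19,13) = 10246937272.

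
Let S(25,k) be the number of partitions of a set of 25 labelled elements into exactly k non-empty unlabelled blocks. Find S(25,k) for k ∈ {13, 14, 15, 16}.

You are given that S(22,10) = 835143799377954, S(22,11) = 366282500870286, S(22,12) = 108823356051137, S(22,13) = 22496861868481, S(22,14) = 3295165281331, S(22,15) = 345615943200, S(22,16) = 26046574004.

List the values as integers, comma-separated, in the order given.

r23: T_23,11=11×366282500870286+835143799377954=4864251308951100; T_23,12=12×108823356051137+366282500870286=1672162773483930; T_23,13=13×22496861868481+108823356051137=401282560341390; T_23,14=14×3295165281331+22496861868481=68629175807115; T_23,15=15×345615943200+3295165281331=8479404429331; T_23,16=16×26046574004+345615943200=762361127264
r24: T_24,12=12×1672162773483930+4864251308951100=24930204590758260; T_24,13=13×401282560341390+1672162773483930=6888836057922000; T_24,14=14×68629175807115+401282560341390=1362091021641000; T_24,15=15×8479404429331+68629175807115=195820242247080; T_24,16=16×762361127264+8479404429331=20677182465555
r25: T_25,13=13×6888836057922000+24930204590758260=114485073343744260; T_25,14=14×1362091021641000+6888836057922000=25958110360896000; T_25,15=15×195820242247080+1362091021641000=4299394655347200; T_25,16=16×20677182465555+195820242247080=526655161695960
Read S(25,13) = 114485073343744260, S(25,14) = 25958110360896000, S(25,15) = 4299394655347200, S(25,16) = 526655161695960.

114485073343744260, 25958110360896000, 4299394655347200, 526655161695960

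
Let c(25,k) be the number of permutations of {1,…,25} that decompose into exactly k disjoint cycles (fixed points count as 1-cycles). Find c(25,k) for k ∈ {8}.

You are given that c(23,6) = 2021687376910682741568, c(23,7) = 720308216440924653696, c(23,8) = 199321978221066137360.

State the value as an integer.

145901905527662649288000

r24: T_24,7=23×720308216440924653696+2021687376910682741568=18588776355051949776576; T_24,8=23×199321978221066137360+720308216440924653696=5304713715525445812976
r25: T_25,8=24×5304713715525445812976+18588776355051949776576=145901905527662649288000
Read c(25,8) = 145901905527662649288000.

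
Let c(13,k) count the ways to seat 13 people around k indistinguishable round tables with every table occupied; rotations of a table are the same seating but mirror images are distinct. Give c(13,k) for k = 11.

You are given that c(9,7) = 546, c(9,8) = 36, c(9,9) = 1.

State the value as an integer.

i=10: T(10,8)=546+9·36=870 | T(10,9)=36+9·1=45 | T(10,10)=1+9·0=1
i=11: T(11,9)=870+10·45=1320 | T(11,10)=45+10·1=55 | T(11,11)=1+10·0=1
i=12: T(12,10)=1320+11·55=1925 | T(12,11)=55+11·1=66
i=13: T(13,11)=1925+12·66=2717
Read c(13,11) = 2717.

2717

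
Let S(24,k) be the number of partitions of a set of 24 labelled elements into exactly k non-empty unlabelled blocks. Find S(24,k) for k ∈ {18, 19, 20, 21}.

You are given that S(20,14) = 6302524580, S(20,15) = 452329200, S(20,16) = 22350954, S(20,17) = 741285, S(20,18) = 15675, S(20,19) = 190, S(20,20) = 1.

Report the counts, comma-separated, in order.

i=21: T(21,15)=6302524580+15·452329200=13087462580 | T(21,16)=452329200+16·22350954=809944464 | T(21,17)=22350954+17·741285=34952799 | T(21,18)=741285+18·15675=1023435 | T(21,19)=15675+19·190=19285 | T(21,20)=190+20·1=210 | T(21,21)=1+21·0=1
i=22: T(22,16)=13087462580+16·809944464=26046574004 | T(22,17)=809944464+17·34952799=1404142047 | T(22,18)=34952799+18·1023435=53374629 | T(22,19)=1023435+19·19285=1389850 | T(22,20)=19285+20·210=23485 | T(22,21)=210+21·1=231
i=23: T(23,17)=26046574004+17·1404142047=49916988803 | T(23,18)=1404142047+18·53374629=2364885369 | T(23,19)=53374629+19·1389850=79781779 | T(23,20)=1389850+20·23485=1859550 | T(23,21)=23485+21·231=28336
i=24: T(24,18)=49916988803+18·2364885369=92484925445 | T(24,19)=2364885369+19·79781779=3880739170 | T(24,20)=79781779+20·1859550=116972779 | T(24,21)=1859550+21·28336=2454606
Read S(24,18) = 92484925445, S(24,19) = 3880739170, S(24,20) = 116972779, S(24,21) = 2454606.

92484925445, 3880739170, 116972779, 2454606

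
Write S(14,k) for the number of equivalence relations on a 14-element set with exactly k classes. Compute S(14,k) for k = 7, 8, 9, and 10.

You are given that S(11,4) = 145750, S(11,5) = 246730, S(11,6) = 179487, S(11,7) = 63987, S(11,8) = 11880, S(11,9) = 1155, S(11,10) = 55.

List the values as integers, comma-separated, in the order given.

49329280, 20912320, 5135130, 752752

r12: T_12,5=5×246730+145750=1379400; T_12,6=6×179487+246730=1323652; T_12,7=7×63987+179487=627396; T_12,8=8×11880+63987=159027; T_12,9=9×1155+11880=22275; T_12,10=10×55+1155=1705
r13: T_13,6=6×1323652+1379400=9321312; T_13,7=7×627396+1323652=5715424; T_13,8=8×159027+627396=1899612; T_13,9=9×22275+159027=359502; T_13,10=10×1705+22275=39325
r14: T_14,7=7×5715424+9321312=49329280; T_14,8=8×1899612+5715424=20912320; T_14,9=9×359502+1899612=5135130; T_14,10=10×39325+359502=752752
Read S(14,7) = 49329280, S(14,8) = 20912320, S(14,9) = 5135130, S(14,10) = 752752.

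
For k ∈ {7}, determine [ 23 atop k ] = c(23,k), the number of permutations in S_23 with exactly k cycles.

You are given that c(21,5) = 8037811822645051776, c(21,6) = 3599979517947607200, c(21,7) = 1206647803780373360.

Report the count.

[22] T[22,6]:21*3599979517947607200+8037811822645051776=83637381699544802976 · T[22,7]:21*1206647803780373360+3599979517947607200=28939583397335447760
[23] T[23,7]:22*28939583397335447760+83637381699544802976=720308216440924653696
Read c(23,7) = 720308216440924653696.

720308216440924653696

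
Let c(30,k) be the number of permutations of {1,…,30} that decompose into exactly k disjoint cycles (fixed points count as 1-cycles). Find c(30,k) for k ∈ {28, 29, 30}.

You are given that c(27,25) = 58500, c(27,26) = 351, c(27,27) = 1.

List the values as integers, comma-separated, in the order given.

90335, 435, 1

[28] T[28,26]:27*351+58500=67977 · T[28,27]:27*1+351=378 · T[28,28]:27*0+1=1
[29] T[29,27]:28*378+67977=78561 · T[29,28]:28*1+378=406 · T[29,29]:28*0+1=1
[30] T[30,28]:29*406+78561=90335 · T[30,29]:29*1+406=435 · T[30,30]:29*0+1=1
Read c(30,28) = 90335, c(30,29) = 435, c(30,30) = 1.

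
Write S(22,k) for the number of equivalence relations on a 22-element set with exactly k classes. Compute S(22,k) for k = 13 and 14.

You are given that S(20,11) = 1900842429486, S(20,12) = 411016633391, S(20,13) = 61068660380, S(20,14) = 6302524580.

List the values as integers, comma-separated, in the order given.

22496861868481, 3295165281331

@21  (21,12):411016633391·12+1900842429486→6833042030178, (21,13):61068660380·13+411016633391→1204909218331, (21,14):6302524580·14+61068660380→149304004500
@22  (22,13):1204909218331·13+6833042030178→22496861868481, (22,14):149304004500·14+1204909218331→3295165281331
Read S(22,13) = 22496861868481, S(22,14) = 3295165281331.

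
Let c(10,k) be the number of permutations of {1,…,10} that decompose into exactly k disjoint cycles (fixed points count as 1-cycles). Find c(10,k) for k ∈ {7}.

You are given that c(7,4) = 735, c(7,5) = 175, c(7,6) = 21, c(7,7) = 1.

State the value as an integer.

9450

@8  (8,5):175·7+735→1960, (8,6):21·7+175→322, (8,7):1·7+21→28
@9  (9,6):322·8+1960→4536, (9,7):28·8+322→546
@10  (10,7):546·9+4536→9450
Read c(10,7) = 9450.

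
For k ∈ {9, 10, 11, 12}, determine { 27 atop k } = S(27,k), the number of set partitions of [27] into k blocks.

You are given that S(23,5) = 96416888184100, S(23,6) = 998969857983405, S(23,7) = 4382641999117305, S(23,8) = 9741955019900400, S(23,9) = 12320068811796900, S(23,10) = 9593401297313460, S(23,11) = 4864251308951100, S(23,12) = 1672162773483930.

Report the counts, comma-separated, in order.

106563273280541795575, 143197070509423605675, 123519417123830092365, 71823166587281982600

i=24: T(24,6)=96416888184100+6·998969857983405=6090236036084530 | T(24,7)=998969857983405+7·4382641999117305=31677463851804540 | T(24,8)=4382641999117305+8·9741955019900400=82318282158320505 | T(24,9)=9741955019900400+9·12320068811796900=120622574326072500 | T(24,10)=12320068811796900+10·9593401297313460=108254081784931500 | T(24,11)=9593401297313460+11·4864251308951100=63100165695775560 | T(24,12)=4864251308951100+12·1672162773483930=24930204590758260
i=25: T(25,7)=6090236036084530+7·31677463851804540=227832482998716310 | T(25,8)=31677463851804540+8·82318282158320505=690223721118368580 | T(25,9)=82318282158320505+9·120622574326072500=1167921451092973005 | T(25,10)=120622574326072500+10·108254081784931500=1203163392175387500 | T(25,11)=108254081784931500+11·63100165695775560=802355904438462660 | T(25,12)=63100165695775560+12·24930204590758260=362262620784874680
i=26: T(26,8)=227832482998716310+8·690223721118368580=5749622251945664950 | T(26,9)=690223721118368580+9·1167921451092973005=11201516780955125625 | T(26,10)=1167921451092973005+10·1203163392175387500=13199555372846848005 | T(26,11)=1203163392175387500+11·802355904438462660=10029078340998476760 | T(26,12)=802355904438462660+12·362262620784874680=5149507353856958820
i=27: T(27,9)=5749622251945664950+9·11201516780955125625=106563273280541795575 | T(27,10)=11201516780955125625+10·13199555372846848005=143197070509423605675 | T(27,11)=13199555372846848005+11·10029078340998476760=123519417123830092365 | T(27,12)=10029078340998476760+12·5149507353856958820=71823166587281982600
Read S(27,9) = 106563273280541795575, S(27,10) = 143197070509423605675, S(27,11) = 123519417123830092365, S(27,12) = 71823166587281982600.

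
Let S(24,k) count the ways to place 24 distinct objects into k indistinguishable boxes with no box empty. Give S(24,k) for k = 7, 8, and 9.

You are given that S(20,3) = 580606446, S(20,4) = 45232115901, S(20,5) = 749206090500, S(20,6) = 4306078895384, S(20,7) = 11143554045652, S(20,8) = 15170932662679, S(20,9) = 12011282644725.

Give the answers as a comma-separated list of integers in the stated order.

31677463851804540, 82318282158320505, 120622574326072500

@21  (21,4):45232115901·4+580606446→181509070050, (21,5):749206090500·5+45232115901→3791262568401, (21,6):4306078895384·6+749206090500→26585679462804, (21,7):11143554045652·7+4306078895384→82310957214948, (21,8):15170932662679·8+11143554045652→132511015347084, (21,9):12011282644725·9+15170932662679→123272476465204
@22  (22,5):3791262568401·5+181509070050→19137821912055, (22,6):26585679462804·6+3791262568401→163305339345225, (22,7):82310957214948·7+26585679462804→602762379967440, (22,8):132511015347084·8+82310957214948→1142399079991620, (22,9):123272476465204·9+132511015347084→1241963303533920
@23  (23,6):163305339345225·6+19137821912055→998969857983405, (23,7):602762379967440·7+163305339345225→4382641999117305, (23,8):1142399079991620·8+602762379967440→9741955019900400, (23,9):1241963303533920·9+1142399079991620→12320068811796900
@24  (24,7):4382641999117305·7+998969857983405→31677463851804540, (24,8):9741955019900400·8+4382641999117305→82318282158320505, (24,9):12320068811796900·9+9741955019900400→120622574326072500
Read S(24,7) = 31677463851804540, S(24,8) = 82318282158320505, S(24,9) = 120622574326072500.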